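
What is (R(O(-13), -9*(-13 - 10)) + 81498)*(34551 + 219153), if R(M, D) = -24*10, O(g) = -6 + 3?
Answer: 20615479632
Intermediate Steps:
O(g) = -3
R(M, D) = -240
(R(O(-13), -9*(-13 - 10)) + 81498)*(34551 + 219153) = (-240 + 81498)*(34551 + 219153) = 81258*253704 = 20615479632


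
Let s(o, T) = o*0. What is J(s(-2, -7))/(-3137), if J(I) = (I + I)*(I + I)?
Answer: 0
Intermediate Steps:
s(o, T) = 0
J(I) = 4*I**2 (J(I) = (2*I)*(2*I) = 4*I**2)
J(s(-2, -7))/(-3137) = (4*0**2)/(-3137) = (4*0)*(-1/3137) = 0*(-1/3137) = 0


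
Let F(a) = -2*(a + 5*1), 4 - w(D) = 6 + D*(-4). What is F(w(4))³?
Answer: -54872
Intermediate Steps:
w(D) = -2 + 4*D (w(D) = 4 - (6 + D*(-4)) = 4 - (6 - 4*D) = 4 + (-6 + 4*D) = -2 + 4*D)
F(a) = -10 - 2*a (F(a) = -2*(a + 5) = -2*(5 + a) = -10 - 2*a)
F(w(4))³ = (-10 - 2*(-2 + 4*4))³ = (-10 - 2*(-2 + 16))³ = (-10 - 2*14)³ = (-10 - 28)³ = (-38)³ = -54872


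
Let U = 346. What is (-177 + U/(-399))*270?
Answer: -6387210/133 ≈ -48024.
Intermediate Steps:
(-177 + U/(-399))*270 = (-177 + 346/(-399))*270 = (-177 + 346*(-1/399))*270 = (-177 - 346/399)*270 = -70969/399*270 = -6387210/133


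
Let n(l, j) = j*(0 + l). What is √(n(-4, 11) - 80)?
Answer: 2*I*√31 ≈ 11.136*I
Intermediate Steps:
n(l, j) = j*l
√(n(-4, 11) - 80) = √(11*(-4) - 80) = √(-44 - 80) = √(-124) = 2*I*√31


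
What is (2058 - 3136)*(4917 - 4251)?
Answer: -717948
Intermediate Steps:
(2058 - 3136)*(4917 - 4251) = -1078*666 = -717948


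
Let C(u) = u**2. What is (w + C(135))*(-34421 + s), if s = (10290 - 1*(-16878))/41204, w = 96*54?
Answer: -8299987013961/10301 ≈ -8.0575e+8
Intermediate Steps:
w = 5184
s = 6792/10301 (s = (10290 + 16878)*(1/41204) = 27168*(1/41204) = 6792/10301 ≈ 0.65935)
(w + C(135))*(-34421 + s) = (5184 + 135**2)*(-34421 + 6792/10301) = (5184 + 18225)*(-354563929/10301) = 23409*(-354563929/10301) = -8299987013961/10301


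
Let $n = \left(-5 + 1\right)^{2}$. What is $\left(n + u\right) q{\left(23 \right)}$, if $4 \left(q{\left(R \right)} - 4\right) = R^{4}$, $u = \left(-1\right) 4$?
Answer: $839571$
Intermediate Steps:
$u = -4$
$q{\left(R \right)} = 4 + \frac{R^{4}}{4}$
$n = 16$ ($n = \left(-4\right)^{2} = 16$)
$\left(n + u\right) q{\left(23 \right)} = \left(16 - 4\right) \left(4 + \frac{23^{4}}{4}\right) = 12 \left(4 + \frac{1}{4} \cdot 279841\right) = 12 \left(4 + \frac{279841}{4}\right) = 12 \cdot \frac{279857}{4} = 839571$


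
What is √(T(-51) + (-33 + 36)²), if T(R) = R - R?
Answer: 3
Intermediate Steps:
T(R) = 0
√(T(-51) + (-33 + 36)²) = √(0 + (-33 + 36)²) = √(0 + 3²) = √(0 + 9) = √9 = 3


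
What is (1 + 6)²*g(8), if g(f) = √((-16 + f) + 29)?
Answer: 49*√21 ≈ 224.55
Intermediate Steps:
g(f) = √(13 + f)
(1 + 6)²*g(8) = (1 + 6)²*√(13 + 8) = 7²*√21 = 49*√21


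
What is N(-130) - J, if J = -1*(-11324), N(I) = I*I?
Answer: 5576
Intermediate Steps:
N(I) = I**2
J = 11324
N(-130) - J = (-130)**2 - 1*11324 = 16900 - 11324 = 5576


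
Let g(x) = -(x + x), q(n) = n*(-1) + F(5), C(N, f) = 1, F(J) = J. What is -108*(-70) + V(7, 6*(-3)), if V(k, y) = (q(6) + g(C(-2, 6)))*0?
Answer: 7560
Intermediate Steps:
q(n) = 5 - n (q(n) = n*(-1) + 5 = -n + 5 = 5 - n)
g(x) = -2*x
V(k, y) = 0 (V(k, y) = ((5 - 1*6) - 2*1)*0 = ((5 - 6) - 2)*0 = (-1 - 2)*0 = -3*0 = 0)
-108*(-70) + V(7, 6*(-3)) = -108*(-70) + 0 = 7560 + 0 = 7560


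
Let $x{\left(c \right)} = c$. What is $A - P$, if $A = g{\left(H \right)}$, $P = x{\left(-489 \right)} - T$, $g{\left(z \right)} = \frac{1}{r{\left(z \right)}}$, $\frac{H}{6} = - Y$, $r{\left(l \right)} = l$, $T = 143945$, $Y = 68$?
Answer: $\frac{58929071}{408} \approx 1.4443 \cdot 10^{5}$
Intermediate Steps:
$H = -408$ ($H = 6 \left(\left(-1\right) 68\right) = 6 \left(-68\right) = -408$)
$g{\left(z \right)} = \frac{1}{z}$
$P = -144434$ ($P = -489 - 143945 = -144434$)
$A = - \frac{1}{408}$ ($A = \frac{1}{-408} = - \frac{1}{408} \approx -0.002451$)
$A - P = - \frac{1}{408} - -144434 = - \frac{1}{408} + 144434 = \frac{58929071}{408}$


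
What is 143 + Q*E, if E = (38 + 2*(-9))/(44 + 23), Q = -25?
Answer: 9081/67 ≈ 135.54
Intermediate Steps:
E = 20/67 (E = (38 - 18)/67 = 20*(1/67) = 20/67 ≈ 0.29851)
143 + Q*E = 143 - 25*20/67 = 143 - 500/67 = 9081/67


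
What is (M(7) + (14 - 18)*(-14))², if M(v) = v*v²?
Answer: 159201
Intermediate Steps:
M(v) = v³
(M(7) + (14 - 18)*(-14))² = (7³ + (14 - 18)*(-14))² = (343 - 4*(-14))² = (343 + 56)² = 399² = 159201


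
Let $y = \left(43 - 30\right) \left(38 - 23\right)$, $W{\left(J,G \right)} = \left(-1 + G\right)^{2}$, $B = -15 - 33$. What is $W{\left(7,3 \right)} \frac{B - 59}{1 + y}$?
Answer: $- \frac{107}{49} \approx -2.1837$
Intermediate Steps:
$B = -48$ ($B = -15 - 33 = -48$)
$y = 195$ ($y = 13 \cdot 15 = 195$)
$W{\left(7,3 \right)} \frac{B - 59}{1 + y} = \left(-1 + 3\right)^{2} \frac{-48 - 59}{1 + 195} = 2^{2} \left(- \frac{107}{196}\right) = 4 \left(\left(-107\right) \frac{1}{196}\right) = 4 \left(- \frac{107}{196}\right) = - \frac{107}{49}$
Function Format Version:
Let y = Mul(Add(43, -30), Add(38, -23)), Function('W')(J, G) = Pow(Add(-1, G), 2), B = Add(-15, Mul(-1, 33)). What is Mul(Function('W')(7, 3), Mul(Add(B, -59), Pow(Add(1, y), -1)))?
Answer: Rational(-107, 49) ≈ -2.1837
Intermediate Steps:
B = -48 (B = Add(-15, -33) = -48)
y = 195 (y = Mul(13, 15) = 195)
Mul(Function('W')(7, 3), Mul(Add(B, -59), Pow(Add(1, y), -1))) = Mul(Pow(Add(-1, 3), 2), Mul(Add(-48, -59), Pow(Add(1, 195), -1))) = Mul(Pow(2, 2), Mul(-107, Pow(196, -1))) = Mul(4, Mul(-107, Rational(1, 196))) = Mul(4, Rational(-107, 196)) = Rational(-107, 49)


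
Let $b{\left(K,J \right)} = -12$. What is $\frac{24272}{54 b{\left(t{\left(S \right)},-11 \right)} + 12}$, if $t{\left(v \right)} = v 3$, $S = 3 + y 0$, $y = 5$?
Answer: $- \frac{6068}{159} \approx -38.164$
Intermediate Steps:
$S = 3$ ($S = 3 + 5 \cdot 0 = 3 + 0 = 3$)
$t{\left(v \right)} = 3 v$
$\frac{24272}{54 b{\left(t{\left(S \right)},-11 \right)} + 12} = \frac{24272}{54 \left(-12\right) + 12} = \frac{24272}{-648 + 12} = \frac{24272}{-636} = 24272 \left(- \frac{1}{636}\right) = - \frac{6068}{159}$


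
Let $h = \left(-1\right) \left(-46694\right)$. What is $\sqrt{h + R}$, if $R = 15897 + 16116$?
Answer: $\sqrt{78707} \approx 280.55$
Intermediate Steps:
$h = 46694$
$R = 32013$
$\sqrt{h + R} = \sqrt{46694 + 32013} = \sqrt{78707}$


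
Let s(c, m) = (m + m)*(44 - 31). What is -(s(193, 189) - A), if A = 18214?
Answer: 13300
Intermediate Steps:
s(c, m) = 26*m (s(c, m) = (2*m)*13 = 26*m)
-(s(193, 189) - A) = -(26*189 - 1*18214) = -(4914 - 18214) = -1*(-13300) = 13300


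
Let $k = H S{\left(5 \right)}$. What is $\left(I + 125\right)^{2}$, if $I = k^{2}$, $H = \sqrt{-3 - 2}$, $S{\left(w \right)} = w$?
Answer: $0$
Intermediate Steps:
$H = i \sqrt{5}$ ($H = \sqrt{-5} = i \sqrt{5} \approx 2.2361 i$)
$k = 5 i \sqrt{5}$ ($k = i \sqrt{5} \cdot 5 = 5 i \sqrt{5} \approx 11.18 i$)
$I = -125$ ($I = \left(5 i \sqrt{5}\right)^{2} = -125$)
$\left(I + 125\right)^{2} = \left(-125 + 125\right)^{2} = 0^{2} = 0$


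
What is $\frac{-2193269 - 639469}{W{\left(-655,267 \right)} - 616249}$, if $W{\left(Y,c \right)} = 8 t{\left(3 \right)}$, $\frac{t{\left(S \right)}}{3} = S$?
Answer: $\frac{2832738}{616177} \approx 4.5973$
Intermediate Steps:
$t{\left(S \right)} = 3 S$
$W{\left(Y,c \right)} = 72$ ($W{\left(Y,c \right)} = 8 \cdot 3 \cdot 3 = 8 \cdot 9 = 72$)
$\frac{-2193269 - 639469}{W{\left(-655,267 \right)} - 616249} = \frac{-2193269 - 639469}{72 - 616249} = - \frac{2832738}{-616177} = \left(-2832738\right) \left(- \frac{1}{616177}\right) = \frac{2832738}{616177}$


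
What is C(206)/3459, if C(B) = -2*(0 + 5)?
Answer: -10/3459 ≈ -0.0028910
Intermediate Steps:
C(B) = -10 (C(B) = -2*5 = -10)
C(206)/3459 = -10/3459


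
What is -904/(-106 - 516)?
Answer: 452/311 ≈ 1.4534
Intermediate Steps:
-904/(-106 - 516) = -904/(-622) = -904*(-1/622) = 452/311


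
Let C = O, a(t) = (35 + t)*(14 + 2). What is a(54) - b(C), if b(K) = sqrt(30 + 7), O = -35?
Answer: 1424 - sqrt(37) ≈ 1417.9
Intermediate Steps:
a(t) = 560 + 16*t (a(t) = (35 + t)*16 = 560 + 16*t)
C = -35
b(K) = sqrt(37)
a(54) - b(C) = (560 + 16*54) - sqrt(37) = (560 + 864) - sqrt(37) = 1424 - sqrt(37)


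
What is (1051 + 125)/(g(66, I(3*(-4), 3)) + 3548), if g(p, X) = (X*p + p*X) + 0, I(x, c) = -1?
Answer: 21/61 ≈ 0.34426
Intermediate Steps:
g(p, X) = 2*X*p (g(p, X) = (X*p + X*p) + 0 = 2*X*p + 0 = 2*X*p)
(1051 + 125)/(g(66, I(3*(-4), 3)) + 3548) = (1051 + 125)/(2*(-1)*66 + 3548) = 1176/(-132 + 3548) = 1176/3416 = 1176*(1/3416) = 21/61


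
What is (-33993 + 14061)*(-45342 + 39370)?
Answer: 119033904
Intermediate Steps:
(-33993 + 14061)*(-45342 + 39370) = -19932*(-5972) = 119033904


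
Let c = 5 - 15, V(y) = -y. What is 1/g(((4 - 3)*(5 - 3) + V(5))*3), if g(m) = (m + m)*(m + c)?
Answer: 1/342 ≈ 0.0029240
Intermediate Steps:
c = -10
g(m) = 2*m*(-10 + m) (g(m) = (m + m)*(m - 10) = (2*m)*(-10 + m) = 2*m*(-10 + m))
1/g(((4 - 3)*(5 - 3) + V(5))*3) = 1/(2*(((4 - 3)*(5 - 3) - 1*5)*3)*(-10 + ((4 - 3)*(5 - 3) - 1*5)*3)) = 1/(2*((1*2 - 5)*3)*(-10 + (1*2 - 5)*3)) = 1/(2*((2 - 5)*3)*(-10 + (2 - 5)*3)) = 1/(2*(-3*3)*(-10 - 3*3)) = 1/(2*(-9)*(-10 - 9)) = 1/(2*(-9)*(-19)) = 1/342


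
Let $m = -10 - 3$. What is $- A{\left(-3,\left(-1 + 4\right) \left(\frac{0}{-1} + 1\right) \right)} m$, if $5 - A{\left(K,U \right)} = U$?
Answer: $26$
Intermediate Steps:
$A{\left(K,U \right)} = 5 - U$
$m = -13$ ($m = -10 - 3 = -13$)
$- A{\left(-3,\left(-1 + 4\right) \left(\frac{0}{-1} + 1\right) \right)} m = - (5 - \left(-1 + 4\right) \left(\frac{0}{-1} + 1\right)) \left(-13\right) = - (5 - 3 \left(0 \left(-1\right) + 1\right)) \left(-13\right) = - (5 - 3 \left(0 + 1\right)) \left(-13\right) = - (5 - 3 \cdot 1) \left(-13\right) = - (5 - 3) \left(-13\right) = \left(-1\right) 2 \left(-13\right) = \left(-2\right) \left(-13\right) = 26$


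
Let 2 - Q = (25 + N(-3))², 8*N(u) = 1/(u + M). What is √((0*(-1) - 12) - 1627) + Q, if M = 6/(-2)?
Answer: -1432993/2304 + I*√1639 ≈ -621.96 + 40.485*I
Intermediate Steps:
M = -3 (M = 6*(-½) = -3)
N(u) = 1/(8*(-3 + u)) (N(u) = 1/(8*(u - 3)) = 1/(8*(-3 + u)))
Q = -1432993/2304 (Q = 2 - (25 + 1/(8*(-3 - 3)))² = 2 - (25 + (⅛)/(-6))² = 2 - (25 + (⅛)*(-⅙))² = 2 - (25 - 1/48)² = 2 - (1199/48)² = 2 - 1*1437601/2304 = 2 - 1437601/2304 = -1432993/2304 ≈ -621.96)
√((0*(-1) - 12) - 1627) + Q = √((0*(-1) - 12) - 1627) - 1432993/2304 = √((0 - 12) - 1627) - 1432993/2304 = √(-12 - 1627) - 1432993/2304 = √(-1639) - 1432993/2304 = I*√1639 - 1432993/2304 = -1432993/2304 + I*√1639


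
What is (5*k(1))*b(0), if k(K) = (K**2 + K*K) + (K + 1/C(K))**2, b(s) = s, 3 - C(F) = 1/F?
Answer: 0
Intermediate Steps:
C(F) = 3 - 1/F
k(K) = (K + 1/(3 - 1/K))**2 + 2*K**2 (k(K) = (K**2 + K*K) + (K + 1/(3 - 1/K))**2 = (K**2 + K**2) + (K + 1/(3 - 1/K))**2 = 2*K**2 + (K + 1/(3 - 1/K))**2 = (K + 1/(3 - 1/K))**2 + 2*K**2)
(5*k(1))*b(0) = (5*(2*1**2 + 9*1**4/(-1 + 3*1)**2))*0 = (5*(2*1 + 9*1/(-1 + 3)**2))*0 = (5*(2 + 9*1/2**2))*0 = (5*(2 + 9*1*(1/4)))*0 = (5*(2 + 9/4))*0 = (5*(17/4))*0 = (85/4)*0 = 0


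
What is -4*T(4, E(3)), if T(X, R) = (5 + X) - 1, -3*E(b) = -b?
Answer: -32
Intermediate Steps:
E(b) = b/3 (E(b) = -(-1)*b/3 = b/3)
T(X, R) = 4 + X
-4*T(4, E(3)) = -4*(4 + 4) = -4*8 = -32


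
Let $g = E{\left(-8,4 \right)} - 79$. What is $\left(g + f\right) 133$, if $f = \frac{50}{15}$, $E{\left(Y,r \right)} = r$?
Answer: $- \frac{28595}{3} \approx -9531.7$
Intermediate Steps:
$f = \frac{10}{3}$ ($f = 50 \cdot \frac{1}{15} = \frac{10}{3} \approx 3.3333$)
$g = -75$ ($g = 4 - 79 = -75$)
$\left(g + f\right) 133 = \left(-75 + \frac{10}{3}\right) 133 = \left(- \frac{215}{3}\right) 133 = - \frac{28595}{3}$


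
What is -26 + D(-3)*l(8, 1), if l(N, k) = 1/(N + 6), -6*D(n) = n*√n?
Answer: -26 + I*√3/28 ≈ -26.0 + 0.061859*I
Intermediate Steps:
D(n) = -n^(3/2)/6 (D(n) = -n*√n/6 = -n^(3/2)/6)
l(N, k) = 1/(6 + N)
-26 + D(-3)*l(8, 1) = -26 + (-(-1)*I*√3/2)/(6 + 8) = -26 - (-1)*I*√3/2/14 = -26 + (I*√3/2)*(1/14) = -26 + I*√3/28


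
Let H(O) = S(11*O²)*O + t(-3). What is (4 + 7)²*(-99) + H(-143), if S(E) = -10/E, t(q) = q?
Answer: -18847676/1573 ≈ -11982.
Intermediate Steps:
H(O) = -3 - 10/(11*O) (H(O) = (-10*1/(11*O²))*O - 3 = (-10/(11*O²))*O - 3 = -10/(11*O) - 3 = -3 - 10/(11*O))
(4 + 7)²*(-99) + H(-143) = (4 + 7)²*(-99) + (-3 - 10/11/(-143)) = 11²*(-99) + (-3 - 10/11*(-1/143)) = 121*(-99) + (-3 + 10/1573) = -11979 - 4709/1573 = -18847676/1573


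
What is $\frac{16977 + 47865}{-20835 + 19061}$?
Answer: $- \frac{32421}{887} \approx -36.551$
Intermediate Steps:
$\frac{16977 + 47865}{-20835 + 19061} = \frac{64842}{-1774} = 64842 \left(- \frac{1}{1774}\right) = - \frac{32421}{887}$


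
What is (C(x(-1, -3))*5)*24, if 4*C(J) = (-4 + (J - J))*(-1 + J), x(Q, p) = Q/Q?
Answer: 0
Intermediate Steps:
x(Q, p) = 1
C(J) = 1 - J (C(J) = ((-4 + (J - J))*(-1 + J))/4 = ((-4 + 0)*(-1 + J))/4 = (-4*(-1 + J))/4 = (4 - 4*J)/4 = 1 - J)
(C(x(-1, -3))*5)*24 = ((1 - 1*1)*5)*24 = ((1 - 1)*5)*24 = (0*5)*24 = 0*24 = 0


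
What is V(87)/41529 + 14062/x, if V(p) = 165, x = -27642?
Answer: -96569978/191324103 ≈ -0.50475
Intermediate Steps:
V(87)/41529 + 14062/x = 165/41529 + 14062/(-27642) = 165*(1/41529) + 14062*(-1/27642) = 55/13843 - 7031/13821 = -96569978/191324103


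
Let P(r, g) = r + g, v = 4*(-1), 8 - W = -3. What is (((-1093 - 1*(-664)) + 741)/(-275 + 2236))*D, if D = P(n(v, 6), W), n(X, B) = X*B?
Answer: -4056/1961 ≈ -2.0683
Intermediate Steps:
W = 11 (W = 8 - 1*(-3) = 8 + 3 = 11)
v = -4
n(X, B) = B*X
P(r, g) = g + r
D = -13 (D = 11 + 6*(-4) = 11 - 24 = -13)
(((-1093 - 1*(-664)) + 741)/(-275 + 2236))*D = (((-1093 - 1*(-664)) + 741)/(-275 + 2236))*(-13) = (((-1093 + 664) + 741)/1961)*(-13) = ((-429 + 741)*(1/1961))*(-13) = (312*(1/1961))*(-13) = (312/1961)*(-13) = -4056/1961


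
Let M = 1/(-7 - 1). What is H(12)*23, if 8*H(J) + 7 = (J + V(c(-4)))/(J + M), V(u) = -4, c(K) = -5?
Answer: -13823/760 ≈ -18.188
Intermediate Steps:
M = -⅛ (M = 1/(-8) = -⅛ ≈ -0.12500)
H(J) = -7/8 + (-4 + J)/(8*(-⅛ + J)) (H(J) = -7/8 + ((J - 4)/(J - ⅛))/8 = -7/8 + ((-4 + J)/(-⅛ + J))/8 = -7/8 + (-4 + J)/(8*(-⅛ + J)))
H(12)*23 = ((-25 - 48*12)/(8*(-1 + 8*12)))*23 = ((-25 - 576)/(8*(-1 + 96)))*23 = ((⅛)*(-601)/95)*23 = ((⅛)*(1/95)*(-601))*23 = -601/760*23 = -13823/760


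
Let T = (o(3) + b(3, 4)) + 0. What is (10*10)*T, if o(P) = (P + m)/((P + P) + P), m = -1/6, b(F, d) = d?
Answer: 11650/27 ≈ 431.48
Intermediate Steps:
m = -⅙ (m = -1*⅙ = -⅙ ≈ -0.16667)
o(P) = (-⅙ + P)/(3*P) (o(P) = (P - ⅙)/((P + P) + P) = (-⅙ + P)/(2*P + P) = (-⅙ + P)/((3*P)) = (-⅙ + P)*(1/(3*P)) = (-⅙ + P)/(3*P))
T = 233/54 (T = ((1/18)*(-1 + 6*3)/3 + 4) + 0 = ((1/18)*(⅓)*(-1 + 18) + 4) + 0 = ((1/18)*(⅓)*17 + 4) + 0 = (17/54 + 4) + 0 = 233/54 + 0 = 233/54 ≈ 4.3148)
(10*10)*T = (10*10)*(233/54) = 100*(233/54) = 11650/27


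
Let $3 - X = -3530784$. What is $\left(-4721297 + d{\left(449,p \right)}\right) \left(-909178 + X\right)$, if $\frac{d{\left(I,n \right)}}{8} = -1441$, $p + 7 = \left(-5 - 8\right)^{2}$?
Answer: $-12407616615425$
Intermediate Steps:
$p = 162$ ($p = -7 + \left(-5 - 8\right)^{2} = -7 + \left(-13\right)^{2} = -7 + 169 = 162$)
$X = 3530787$ ($X = 3 - -3530784 = 3 + 3530784 = 3530787$)
$d{\left(I,n \right)} = -11528$ ($d{\left(I,n \right)} = 8 \left(-1441\right) = -11528$)
$\left(-4721297 + d{\left(449,p \right)}\right) \left(-909178 + X\right) = \left(-4721297 - 11528\right) \left(-909178 + 3530787\right) = \left(-4732825\right) 2621609 = -12407616615425$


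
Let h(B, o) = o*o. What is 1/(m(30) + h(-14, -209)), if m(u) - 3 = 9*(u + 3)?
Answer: 1/43981 ≈ 2.2737e-5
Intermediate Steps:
h(B, o) = o²
m(u) = 30 + 9*u (m(u) = 3 + 9*(u + 3) = 3 + 9*(3 + u) = 3 + (27 + 9*u) = 30 + 9*u)
1/(m(30) + h(-14, -209)) = 1/((30 + 9*30) + (-209)²) = 1/((30 + 270) + 43681) = 1/(300 + 43681) = 1/43981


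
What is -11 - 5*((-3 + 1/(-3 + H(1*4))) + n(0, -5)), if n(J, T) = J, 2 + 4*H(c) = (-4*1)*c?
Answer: 14/3 ≈ 4.6667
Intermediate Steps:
H(c) = -½ - c (H(c) = -½ + ((-4*1)*c)/4 = -½ + (-4*c)/4 = -½ - c)
-11 - 5*((-3 + 1/(-3 + H(1*4))) + n(0, -5)) = -11 - 5*((-3 + 1/(-3 + (-½ - 4))) + 0) = -11 - 5*((-3 + 1/(-3 - 9/2)) + 0) = -11 - 5*((-3 + 1/(-15/2)) + 0) = -11 - 5*((-3 - 2/15) + 0) = -11 - 5*(-47/15 + 0) = -11 - 5*(-47/15) = -11 + 47/3 = 14/3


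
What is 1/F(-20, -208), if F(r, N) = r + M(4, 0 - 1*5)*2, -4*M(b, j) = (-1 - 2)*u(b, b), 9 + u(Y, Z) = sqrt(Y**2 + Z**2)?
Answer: -134/4201 - 24*sqrt(2)/4201 ≈ -0.039976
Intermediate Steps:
u(Y, Z) = -9 + sqrt(Y**2 + Z**2)
M(b, j) = -27/4 + 3*sqrt(2)*sqrt(b**2)/4 (M(b, j) = -(-1 - 2)*(-9 + sqrt(b**2 + b**2))/4 = -(-3)*(-9 + sqrt(2*b**2))/4 = -(-3)*(-9 + sqrt(2)*sqrt(b**2))/4 = -(27 - 3*sqrt(2)*sqrt(b**2))/4 = -27/4 + 3*sqrt(2)*sqrt(b**2)/4)
F(r, N) = -27/2 + r + 6*sqrt(2) (F(r, N) = r + (-27/4 + 3*sqrt(2)*sqrt(4**2)/4)*2 = r + (-27/4 + 3*sqrt(2)*sqrt(16)/4)*2 = r + (-27/4 + (3/4)*sqrt(2)*4)*2 = r + (-27/4 + 3*sqrt(2))*2 = r + (-27/2 + 6*sqrt(2)) = -27/2 + r + 6*sqrt(2))
1/F(-20, -208) = 1/(-27/2 - 20 + 6*sqrt(2)) = 1/(-67/2 + 6*sqrt(2))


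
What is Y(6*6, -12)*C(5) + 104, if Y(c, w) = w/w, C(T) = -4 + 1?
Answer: 101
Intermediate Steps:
C(T) = -3
Y(c, w) = 1
Y(6*6, -12)*C(5) + 104 = 1*(-3) + 104 = -3 + 104 = 101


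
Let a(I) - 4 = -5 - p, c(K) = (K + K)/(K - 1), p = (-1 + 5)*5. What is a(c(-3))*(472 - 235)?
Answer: -4977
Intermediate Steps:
p = 20 (p = 4*5 = 20)
c(K) = 2*K/(-1 + K) (c(K) = (2*K)/(-1 + K) = 2*K/(-1 + K))
a(I) = -21 (a(I) = 4 + (-5 - 1*20) = 4 + (-5 - 20) = 4 - 25 = -21)
a(c(-3))*(472 - 235) = -21*(472 - 235) = -21*237 = -4977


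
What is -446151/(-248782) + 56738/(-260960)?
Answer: 25578042961/16230537680 ≈ 1.5759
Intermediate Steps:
-446151/(-248782) + 56738/(-260960) = -446151*(-1/248782) + 56738*(-1/260960) = 446151/248782 - 28369/130480 = 25578042961/16230537680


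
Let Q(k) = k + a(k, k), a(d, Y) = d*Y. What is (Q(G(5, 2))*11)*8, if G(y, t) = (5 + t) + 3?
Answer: 9680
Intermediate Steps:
G(y, t) = 8 + t
a(d, Y) = Y*d
Q(k) = k + k² (Q(k) = k + k*k = k + k²)
(Q(G(5, 2))*11)*8 = (((8 + 2)*(1 + (8 + 2)))*11)*8 = ((10*(1 + 10))*11)*8 = ((10*11)*11)*8 = (110*11)*8 = 1210*8 = 9680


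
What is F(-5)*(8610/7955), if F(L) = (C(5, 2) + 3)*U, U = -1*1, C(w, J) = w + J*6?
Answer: -34440/1591 ≈ -21.647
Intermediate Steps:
C(w, J) = w + 6*J
U = -1
F(L) = -20 (F(L) = ((5 + 6*2) + 3)*(-1) = ((5 + 12) + 3)*(-1) = (17 + 3)*(-1) = 20*(-1) = -20)
F(-5)*(8610/7955) = -172200/7955 = -20*1722/1591 = -34440/1591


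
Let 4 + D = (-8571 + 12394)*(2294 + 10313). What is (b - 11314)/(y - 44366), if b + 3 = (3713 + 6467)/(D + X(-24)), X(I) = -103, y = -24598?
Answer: 272719629869/1661910126828 ≈ 0.16410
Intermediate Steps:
D = 48196557 (D = -4 + (-8571 + 12394)*(2294 + 10313) = -4 + 3823*12607 = -4 + 48196561 = 48196557)
b = -72289591/24098227 (b = -3 + (3713 + 6467)/(48196557 - 103) = -3 + 10180/48196454 = -3 + 10180*(1/48196454) = -3 + 5090/24098227 = -72289591/24098227 ≈ -2.9998)
(b - 11314)/(y - 44366) = (-72289591/24098227 - 11314)/(-24598 - 44366) = -272719629869/24098227/(-68964) = -272719629869/24098227*(-1/68964) = 272719629869/1661910126828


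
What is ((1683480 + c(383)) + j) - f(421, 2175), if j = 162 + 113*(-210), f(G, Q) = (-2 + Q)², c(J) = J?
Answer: -3061634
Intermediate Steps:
j = -23568 (j = 162 - 23730 = -23568)
((1683480 + c(383)) + j) - f(421, 2175) = ((1683480 + 383) - 23568) - (-2 + 2175)² = (1683863 - 23568) - 1*2173² = 1660295 - 1*4721929 = 1660295 - 4721929 = -3061634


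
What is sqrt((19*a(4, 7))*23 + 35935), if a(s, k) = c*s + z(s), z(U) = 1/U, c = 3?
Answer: sqrt(165153)/2 ≈ 203.20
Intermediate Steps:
a(s, k) = 1/s + 3*s (a(s, k) = 3*s + 1/s = 1/s + 3*s)
sqrt((19*a(4, 7))*23 + 35935) = sqrt((19*(1/4 + 3*4))*23 + 35935) = sqrt((19*(1/4 + 12))*23 + 35935) = sqrt((19*(49/4))*23 + 35935) = sqrt((931/4)*23 + 35935) = sqrt(21413/4 + 35935) = sqrt(165153/4) = sqrt(165153)/2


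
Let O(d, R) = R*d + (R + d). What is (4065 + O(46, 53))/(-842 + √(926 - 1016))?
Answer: -2779442/354527 - 9903*I*√10/354527 ≈ -7.8399 - 0.088332*I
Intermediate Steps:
O(d, R) = R + d + R*d
(4065 + O(46, 53))/(-842 + √(926 - 1016)) = (4065 + (53 + 46 + 53*46))/(-842 + √(926 - 1016)) = (4065 + (53 + 46 + 2438))/(-842 + √(-90)) = (4065 + 2537)/(-842 + 3*I*√10) = 6602/(-842 + 3*I*√10)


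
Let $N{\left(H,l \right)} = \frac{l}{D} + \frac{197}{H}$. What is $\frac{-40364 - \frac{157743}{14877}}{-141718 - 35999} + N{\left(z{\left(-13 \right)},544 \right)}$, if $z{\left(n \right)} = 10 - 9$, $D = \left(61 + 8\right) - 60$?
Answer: $\frac{25231738544}{97922067} \approx 257.67$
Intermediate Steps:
$D = 9$ ($D = 69 - 60 = 9$)
$z{\left(n \right)} = 1$ ($z{\left(n \right)} = 10 - 9 = 1$)
$N{\left(H,l \right)} = \frac{197}{H} + \frac{l}{9}$ ($N{\left(H,l \right)} = \frac{l}{9} + \frac{197}{H} = \frac{197}{H} + \frac{l}{9}$)
$\frac{-40364 - \frac{157743}{14877}}{-141718 - 35999} + N{\left(z{\left(-13 \right)},544 \right)} = \frac{-40364 - \frac{157743}{14877}}{-141718 - 35999} + \left(\frac{197}{1} + \frac{1}{9} \cdot 544\right) = \frac{-40364 - \frac{17527}{1653}}{-177717} + \left(197 \cdot 1 + \frac{544}{9}\right) = \left(-40364 - \frac{17527}{1653}\right) \left(- \frac{1}{177717}\right) + \left(197 + \frac{544}{9}\right) = \left(- \frac{66739219}{1653}\right) \left(- \frac{1}{177717}\right) + \frac{2317}{9} = \frac{66739219}{293766201} + \frac{2317}{9} = \frac{25231738544}{97922067}$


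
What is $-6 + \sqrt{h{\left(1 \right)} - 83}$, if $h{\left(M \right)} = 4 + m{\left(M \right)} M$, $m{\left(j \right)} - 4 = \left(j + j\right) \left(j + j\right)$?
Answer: $-6 + i \sqrt{71} \approx -6.0 + 8.4261 i$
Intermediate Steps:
$m{\left(j \right)} = 4 + 4 j^{2}$ ($m{\left(j \right)} = 4 + \left(j + j\right) \left(j + j\right) = 4 + 2 j 2 j = 4 + 4 j^{2}$)
$h{\left(M \right)} = 4 + M \left(4 + 4 M^{2}\right)$ ($h{\left(M \right)} = 4 + \left(4 + 4 M^{2}\right) M = 4 + M \left(4 + 4 M^{2}\right)$)
$-6 + \sqrt{h{\left(1 \right)} - 83} = -6 + \sqrt{\left(4 + 4 \cdot 1 + 4 \cdot 1^{3}\right) - 83} = -6 + \sqrt{\left(4 + 4 + 4 \cdot 1\right) - 83} = -6 + \sqrt{\left(4 + 4 + 4\right) - 83} = -6 + \sqrt{12 - 83} = -6 + \sqrt{-71} = -6 + i \sqrt{71}$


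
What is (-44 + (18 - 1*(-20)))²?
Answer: 36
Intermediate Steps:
(-44 + (18 - 1*(-20)))² = (-44 + (18 + 20))² = (-44 + 38)² = (-6)² = 36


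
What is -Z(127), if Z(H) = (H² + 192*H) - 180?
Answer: -40333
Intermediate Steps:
Z(H) = -180 + H² + 192*H
-Z(127) = -(-180 + 127² + 192*127) = -(-180 + 16129 + 24384) = -1*40333 = -40333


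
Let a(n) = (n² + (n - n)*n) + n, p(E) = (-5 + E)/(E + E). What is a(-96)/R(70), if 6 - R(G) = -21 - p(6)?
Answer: 21888/65 ≈ 336.74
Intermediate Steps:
p(E) = (-5 + E)/(2*E) (p(E) = (-5 + E)/((2*E)) = (-5 + E)*(1/(2*E)) = (-5 + E)/(2*E))
R(G) = 325/12 (R(G) = 6 - (-21 - (-5 + 6)/(2*6)) = 6 - (-21 - 1/(2*6)) = 6 - (-21 - 1*1/12) = 6 - (-21 - 1/12) = 6 - 1*(-253/12) = 6 + 253/12 = 325/12)
a(n) = n + n² (a(n) = (n² + 0*n) + n = (n² + 0) + n = n² + n = n + n²)
a(-96)/R(70) = (-96*(1 - 96))/(325/12) = -96*(-95)*(12/325) = 9120*(12/325) = 21888/65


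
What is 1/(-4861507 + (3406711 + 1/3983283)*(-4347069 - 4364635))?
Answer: -3983283/118216919310538940137 ≈ -3.3695e-14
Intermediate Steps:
1/(-4861507 + (3406711 + 1/3983283)*(-4347069 - 4364635)) = 1/(-4861507 + (3406711 + 1/3983283)*(-8711704)) = 1/(-4861507 + (13569894012214/3983283)*(-8711704)) = 1/(-4861507 - 118216899945780752656/3983283) = 1/(-118216919310538940137/3983283) = -3983283/118216919310538940137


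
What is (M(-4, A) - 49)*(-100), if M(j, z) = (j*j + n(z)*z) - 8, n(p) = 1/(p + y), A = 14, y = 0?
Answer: 4000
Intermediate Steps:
n(p) = 1/p (n(p) = 1/(p + 0) = 1/p)
M(j, z) = -7 + j**2 (M(j, z) = (j*j + z/z) - 8 = (j**2 + 1) - 8 = (1 + j**2) - 8 = -7 + j**2)
(M(-4, A) - 49)*(-100) = ((-7 + (-4)**2) - 49)*(-100) = ((-7 + 16) - 49)*(-100) = (9 - 49)*(-100) = -40*(-100) = 4000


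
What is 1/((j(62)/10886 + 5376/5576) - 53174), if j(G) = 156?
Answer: -3793771/201726267092 ≈ -1.8807e-5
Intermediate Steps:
1/((j(62)/10886 + 5376/5576) - 53174) = 1/((156/10886 + 5376/5576) - 53174) = 1/((156*(1/10886) + 5376*(1/5576)) - 53174) = 1/((78/5443 + 672/697) - 53174) = 1/(3712062/3793771 - 53174) = 1/(-201726267092/3793771) = -3793771/201726267092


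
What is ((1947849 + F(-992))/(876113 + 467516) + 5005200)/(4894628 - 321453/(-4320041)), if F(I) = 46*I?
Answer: 2641168511810739427/2582820644644958039 ≈ 1.0226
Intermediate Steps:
((1947849 + F(-992))/(876113 + 467516) + 5005200)/(4894628 - 321453/(-4320041)) = ((1947849 + 46*(-992))/(876113 + 467516) + 5005200)/(4894628 - 321453/(-4320041)) = ((1947849 - 45632)/1343629 + 5005200)/(4894628 - 321453*(-1/4320041)) = (1902217*(1/1343629) + 5005200)/(4894628 + 29223/392731) = (1902217/1343629 + 5005200)/(1922272178291/392731) = (6725133773017/1343629)*(392731/1922272178291) = 2641168511810739427/2582820644644958039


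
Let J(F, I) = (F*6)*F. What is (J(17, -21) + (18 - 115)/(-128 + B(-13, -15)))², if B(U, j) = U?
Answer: 59824757281/19881 ≈ 3.0091e+6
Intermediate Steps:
J(F, I) = 6*F² (J(F, I) = (6*F)*F = 6*F²)
(J(17, -21) + (18 - 115)/(-128 + B(-13, -15)))² = (6*17² + (18 - 115)/(-128 - 13))² = (6*289 - 97/(-141))² = (1734 - 97*(-1/141))² = (1734 + 97/141)² = (244591/141)² = 59824757281/19881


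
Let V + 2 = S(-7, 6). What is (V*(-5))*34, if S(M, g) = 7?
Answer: -850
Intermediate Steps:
V = 5 (V = -2 + 7 = 5)
(V*(-5))*34 = (5*(-5))*34 = -25*34 = -850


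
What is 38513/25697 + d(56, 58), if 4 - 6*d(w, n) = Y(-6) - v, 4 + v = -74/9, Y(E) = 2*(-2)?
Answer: 551608/693819 ≈ 0.79503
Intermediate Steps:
Y(E) = -4
v = -110/9 (v = -4 - 74/9 = -110/9 ≈ -12.222)
d(w, n) = -19/27 (d(w, n) = ⅔ - (-4 - 1*(-110/9))/6 = ⅔ - (-4 + 110/9)/6 = ⅔ - ⅙*74/9 = ⅔ - 37/27 = -19/27)
38513/25697 + d(56, 58) = 38513/25697 - 19/27 = 551608/693819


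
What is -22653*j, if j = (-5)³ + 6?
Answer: 2695707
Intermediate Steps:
j = -119 (j = -125 + 6 = -119)
-22653*j = -22653*(-119) = 2695707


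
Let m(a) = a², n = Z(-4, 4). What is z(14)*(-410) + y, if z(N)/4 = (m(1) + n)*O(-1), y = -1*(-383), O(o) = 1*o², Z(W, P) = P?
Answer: -7817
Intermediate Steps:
O(o) = o²
y = 383
n = 4
z(N) = 20 (z(N) = 4*((1² + 4)*(-1)²) = 4*((1 + 4)*1) = 4*(5*1) = 4*5 = 20)
z(14)*(-410) + y = 20*(-410) + 383 = -8200 + 383 = -7817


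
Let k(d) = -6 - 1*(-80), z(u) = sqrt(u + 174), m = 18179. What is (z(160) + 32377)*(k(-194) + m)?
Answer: 590977381 + 18253*sqrt(334) ≈ 5.9131e+8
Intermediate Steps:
z(u) = sqrt(174 + u)
k(d) = 74 (k(d) = -6 + 80 = 74)
(z(160) + 32377)*(k(-194) + m) = (sqrt(174 + 160) + 32377)*(74 + 18179) = (sqrt(334) + 32377)*18253 = (32377 + sqrt(334))*18253 = 590977381 + 18253*sqrt(334)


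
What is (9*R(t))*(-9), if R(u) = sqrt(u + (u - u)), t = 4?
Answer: -162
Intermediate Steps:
R(u) = sqrt(u) (R(u) = sqrt(u + 0) = sqrt(u))
(9*R(t))*(-9) = (9*sqrt(4))*(-9) = (9*2)*(-9) = 18*(-9) = -162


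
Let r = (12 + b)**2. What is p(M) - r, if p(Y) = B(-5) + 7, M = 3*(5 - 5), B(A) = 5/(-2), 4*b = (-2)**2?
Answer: -329/2 ≈ -164.50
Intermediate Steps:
b = 1 (b = (1/4)*(-2)**2 = (1/4)*4 = 1)
B(A) = -5/2 (B(A) = 5*(-1/2) = -5/2)
r = 169 (r = (12 + 1)**2 = 13**2 = 169)
M = 0 (M = 3*0 = 0)
p(Y) = 9/2 (p(Y) = -5/2 + 7 = 9/2)
p(M) - r = 9/2 - 1*169 = 9/2 - 169 = -329/2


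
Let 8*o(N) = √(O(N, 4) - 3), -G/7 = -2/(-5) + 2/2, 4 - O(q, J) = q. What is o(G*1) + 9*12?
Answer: 108 + 3*√30/40 ≈ 108.41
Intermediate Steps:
O(q, J) = 4 - q
G = -49/5 (G = -7*(-2/(-5) + 2/2) = -7*(-2*(-⅕) + 2*(½)) = -7*(⅖ + 1) = -7*7/5 = -49/5 ≈ -9.8000)
o(N) = √(1 - N)/8 (o(N) = √((4 - N) - 3)/8 = √(1 - N)/8)
o(G*1) + 9*12 = √(1 - (-49)/5)/8 + 9*12 = √(1 - 1*(-49/5))/8 + 108 = √(1 + 49/5)/8 + 108 = √(54/5)/8 + 108 = (3*√30/5)/8 + 108 = 3*√30/40 + 108 = 108 + 3*√30/40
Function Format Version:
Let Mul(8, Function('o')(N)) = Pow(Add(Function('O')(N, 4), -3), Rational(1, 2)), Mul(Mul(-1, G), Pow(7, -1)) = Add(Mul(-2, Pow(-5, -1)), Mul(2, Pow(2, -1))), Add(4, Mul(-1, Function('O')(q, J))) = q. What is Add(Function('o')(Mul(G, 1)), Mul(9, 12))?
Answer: Add(108, Mul(Rational(3, 40), Pow(30, Rational(1, 2)))) ≈ 108.41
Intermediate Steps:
Function('O')(q, J) = Add(4, Mul(-1, q))
G = Rational(-49, 5) (G = Mul(-7, Add(Mul(-2, Pow(-5, -1)), Mul(2, Pow(2, -1)))) = Mul(-7, Add(Mul(-2, Rational(-1, 5)), Mul(2, Rational(1, 2)))) = Mul(-7, Add(Rational(2, 5), 1)) = Mul(-7, Rational(7, 5)) = Rational(-49, 5) ≈ -9.8000)
Function('o')(N) = Mul(Rational(1, 8), Pow(Add(1, Mul(-1, N)), Rational(1, 2))) (Function('o')(N) = Mul(Rational(1, 8), Pow(Add(Add(4, Mul(-1, N)), -3), Rational(1, 2))) = Mul(Rational(1, 8), Pow(Add(1, Mul(-1, N)), Rational(1, 2))))
Add(Function('o')(Mul(G, 1)), Mul(9, 12)) = Add(Mul(Rational(1, 8), Pow(Add(1, Mul(-1, Mul(Rational(-49, 5), 1))), Rational(1, 2))), Mul(9, 12)) = Add(Mul(Rational(1, 8), Pow(Add(1, Mul(-1, Rational(-49, 5))), Rational(1, 2))), 108) = Add(Mul(Rational(1, 8), Pow(Add(1, Rational(49, 5)), Rational(1, 2))), 108) = Add(Mul(Rational(1, 8), Pow(Rational(54, 5), Rational(1, 2))), 108) = Add(Mul(Rational(1, 8), Mul(Rational(3, 5), Pow(30, Rational(1, 2)))), 108) = Add(Mul(Rational(3, 40), Pow(30, Rational(1, 2))), 108) = Add(108, Mul(Rational(3, 40), Pow(30, Rational(1, 2))))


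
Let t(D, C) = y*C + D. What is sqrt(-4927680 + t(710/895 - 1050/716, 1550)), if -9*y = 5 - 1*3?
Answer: I*sqrt(5684358700582)/1074 ≈ 2219.9*I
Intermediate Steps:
y = -2/9 (y = -(5 - 1*3)/9 = -(5 - 3)/9 = -1/9*2 = -2/9 ≈ -0.22222)
t(D, C) = D - 2*C/9 (t(D, C) = -2*C/9 + D = D - 2*C/9)
sqrt(-4927680 + t(710/895 - 1050/716, 1550)) = sqrt(-4927680 + ((710/895 - 1050/716) - 2/9*1550)) = sqrt(-4927680 + ((710*(1/895) - 1050*1/716) - 3100/9)) = sqrt(-4927680 + ((142/179 - 525/358) - 3100/9)) = sqrt(-4927680 + (-241/358 - 3100/9)) = sqrt(-4927680 - 1111969/3222) = sqrt(-15878096929/3222) = I*sqrt(5684358700582)/1074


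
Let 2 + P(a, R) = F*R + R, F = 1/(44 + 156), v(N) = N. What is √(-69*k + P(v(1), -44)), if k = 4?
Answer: I*√32222/10 ≈ 17.951*I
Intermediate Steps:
F = 1/200 ≈ 0.0050000
P(a, R) = -2 + 201*R/200 (P(a, R) = -2 + (R/200 + R) = -2 + 201*R/200)
√(-69*k + P(v(1), -44)) = √(-69*4 + (-2 + (201/200)*(-44))) = √(-276 + (-2 - 2211/50)) = √(-276 - 2311/50) = √(-16111/50) = I*√32222/10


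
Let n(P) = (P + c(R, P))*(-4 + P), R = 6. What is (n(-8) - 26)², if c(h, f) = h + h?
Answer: 5476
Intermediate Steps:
c(h, f) = 2*h
n(P) = (-4 + P)*(12 + P) (n(P) = (P + 2*6)*(-4 + P) = (P + 12)*(-4 + P) = (12 + P)*(-4 + P) = (-4 + P)*(12 + P))
(n(-8) - 26)² = ((-48 + (-8)² + 8*(-8)) - 26)² = ((-48 + 64 - 64) - 26)² = (-48 - 26)² = (-74)² = 5476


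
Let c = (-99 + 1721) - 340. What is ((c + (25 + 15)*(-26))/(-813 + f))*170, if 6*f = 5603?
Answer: 49368/145 ≈ 340.47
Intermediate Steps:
c = 1282 (c = 1622 - 340 = 1282)
f = 5603/6 (f = (⅙)*5603 = 5603/6 ≈ 933.83)
((c + (25 + 15)*(-26))/(-813 + f))*170 = ((1282 + (25 + 15)*(-26))/(-813 + 5603/6))*170 = ((1282 + 40*(-26))/(725/6))*170 = ((1282 - 1040)*(6/725))*170 = (242*(6/725))*170 = (1452/725)*170 = 49368/145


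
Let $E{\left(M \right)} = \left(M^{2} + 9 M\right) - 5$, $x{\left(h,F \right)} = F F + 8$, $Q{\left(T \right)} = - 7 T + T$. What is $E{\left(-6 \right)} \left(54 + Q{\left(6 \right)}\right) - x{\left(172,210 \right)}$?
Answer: $-44522$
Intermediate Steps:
$Q{\left(T \right)} = - 6 T$
$x{\left(h,F \right)} = 8 + F^{2}$ ($x{\left(h,F \right)} = F^{2} + 8 = 8 + F^{2}$)
$E{\left(M \right)} = -5 + M^{2} + 9 M$
$E{\left(-6 \right)} \left(54 + Q{\left(6 \right)}\right) - x{\left(172,210 \right)} = \left(-5 + \left(-6\right)^{2} + 9 \left(-6\right)\right) \left(54 - 36\right) - \left(8 + 210^{2}\right) = \left(-5 + 36 - 54\right) \left(54 - 36\right) - \left(8 + 44100\right) = \left(-23\right) 18 - 44108 = -414 - 44108 = -44522$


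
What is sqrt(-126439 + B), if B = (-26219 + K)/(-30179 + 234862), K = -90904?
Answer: 4*I*sqrt(331075148561605)/204683 ≈ 355.58*I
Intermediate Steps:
B = -117123/204683 (B = (-26219 - 90904)/(-30179 + 234862) = -117123/204683 ≈ -0.57222)
sqrt(-126439 + B) = sqrt(-126439 - 117123/204683) = sqrt(-25880030960/204683) = 4*I*sqrt(331075148561605)/204683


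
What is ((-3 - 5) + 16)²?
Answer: 64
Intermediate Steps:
((-3 - 5) + 16)² = (-8 + 16)² = 8² = 64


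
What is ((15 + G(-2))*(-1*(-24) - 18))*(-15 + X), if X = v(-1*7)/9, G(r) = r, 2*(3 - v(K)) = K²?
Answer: -4069/3 ≈ -1356.3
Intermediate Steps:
v(K) = 3 - K²/2
X = -43/18 (X = (3 - (-1*7)²/2)/9 = (3 - ½*(-7)²)*(⅑) = (3 - ½*49)*(⅑) = (3 - 49/2)*(⅑) = -43/2*⅑ = -43/18 ≈ -2.3889)
((15 + G(-2))*(-1*(-24) - 18))*(-15 + X) = ((15 - 2)*(-1*(-24) - 18))*(-15 - 43/18) = (13*(24 - 18))*(-313/18) = (13*6)*(-313/18) = 78*(-313/18) = -4069/3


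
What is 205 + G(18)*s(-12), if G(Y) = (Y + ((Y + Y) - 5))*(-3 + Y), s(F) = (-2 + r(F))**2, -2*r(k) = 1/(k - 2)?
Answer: 48655/16 ≈ 3040.9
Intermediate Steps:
r(k) = -1/(2*(-2 + k)) (r(k) = -1/(2*(k - 2)) = -1/(2*(-2 + k)))
s(F) = (-2 - 1/(-4 + 2*F))**2
G(Y) = (-5 + 3*Y)*(-3 + Y) (G(Y) = (Y + (2*Y - 5))*(-3 + Y) = (Y + (-5 + 2*Y))*(-3 + Y) = (-5 + 3*Y)*(-3 + Y))
205 + G(18)*s(-12) = 205 + (15 - 14*18 + 3*18**2)*((-7 + 4*(-12))**2/(4*(-2 - 12)**2)) = 205 + (15 - 252 + 3*324)*((1/4)*(-7 - 48)**2/(-14)**2) = 205 + (15 - 252 + 972)*((1/4)*(-55)**2*(1/196)) = 205 + 735*((1/4)*3025*(1/196)) = 205 + 735*(3025/784) = 205 + 45375/16 = 48655/16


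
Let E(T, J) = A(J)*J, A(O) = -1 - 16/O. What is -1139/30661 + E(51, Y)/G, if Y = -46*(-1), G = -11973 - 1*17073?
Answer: -15591206/445289703 ≈ -0.035014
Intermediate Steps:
A(O) = -1 - 16/O
G = -29046 (G = -11973 - 17073 = -29046)
Y = 46
E(T, J) = -16 - J (E(T, J) = ((-16 - J)/J)*J = -16 - J)
-1139/30661 + E(51, Y)/G = -1139/30661 + (-16 - 1*46)/(-29046) = -1139*1/30661 + (-16 - 46)*(-1/29046) = -1139/30661 - 62*(-1/29046) = -1139/30661 + 31/14523 = -15591206/445289703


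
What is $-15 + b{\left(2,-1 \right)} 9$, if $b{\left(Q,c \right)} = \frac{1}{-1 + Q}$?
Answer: $-6$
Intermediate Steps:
$-15 + b{\left(2,-1 \right)} 9 = -15 + \frac{1}{-1 + 2} \cdot 9 = -15 + 1^{-1} \cdot 9 = -15 + 1 \cdot 9 = -15 + 9 = -6$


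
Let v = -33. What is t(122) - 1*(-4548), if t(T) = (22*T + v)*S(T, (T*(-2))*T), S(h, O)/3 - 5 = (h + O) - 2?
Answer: -235746231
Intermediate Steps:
S(h, O) = 9 + 3*O + 3*h (S(h, O) = 15 + 3*((h + O) - 2) = 15 + 3*((O + h) - 2) = 15 + 3*(-2 + O + h) = 15 + (-6 + 3*O + 3*h) = 9 + 3*O + 3*h)
t(T) = (-33 + 22*T)*(9 - 6*T² + 3*T) (t(T) = (22*T - 33)*(9 + 3*((T*(-2))*T) + 3*T) = (-33 + 22*T)*(9 + 3*((-2*T)*T) + 3*T) = (-33 + 22*T)*(9 + 3*(-2*T²) + 3*T) = (-33 + 22*T)*(9 - 6*T² + 3*T))
t(122) - 1*(-4548) = 33*(-3 + 2*122)*(3 + 122 - 2*122²) - 1*(-4548) = 33*(-3 + 244)*(3 + 122 - 2*14884) + 4548 = 33*241*(3 + 122 - 29768) + 4548 = 33*241*(-29643) + 4548 = -235750779 + 4548 = -235746231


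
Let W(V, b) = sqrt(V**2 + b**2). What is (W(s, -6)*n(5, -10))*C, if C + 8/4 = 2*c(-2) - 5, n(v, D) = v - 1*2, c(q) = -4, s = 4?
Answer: -90*sqrt(13) ≈ -324.50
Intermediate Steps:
n(v, D) = -2 + v (n(v, D) = v - 2 = -2 + v)
C = -15 (C = -2 + (2*(-4) - 5) = -2 + (-8 - 5) = -2 - 13 = -15)
(W(s, -6)*n(5, -10))*C = (sqrt(4**2 + (-6)**2)*(-2 + 5))*(-15) = (sqrt(16 + 36)*3)*(-15) = (sqrt(52)*3)*(-15) = ((2*sqrt(13))*3)*(-15) = (6*sqrt(13))*(-15) = -90*sqrt(13)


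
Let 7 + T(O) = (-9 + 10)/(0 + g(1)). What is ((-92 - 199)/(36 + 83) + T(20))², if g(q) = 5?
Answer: 30261001/354025 ≈ 85.477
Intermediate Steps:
T(O) = -34/5 (T(O) = -7 + (-9 + 10)/(0 + 5) = -7 + 1/5 = -7 + 1*(⅕) = -7 + ⅕ = -34/5)
((-92 - 199)/(36 + 83) + T(20))² = ((-92 - 199)/(36 + 83) - 34/5)² = (-291/119 - 34/5)² = (-5501/595)² = 30261001/354025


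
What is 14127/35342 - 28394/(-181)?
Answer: 1006057735/6396902 ≈ 157.27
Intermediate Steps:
14127/35342 - 28394/(-181) = 14127*(1/35342) - 28394*(-1/181) = 14127/35342 + 28394/181 = 1006057735/6396902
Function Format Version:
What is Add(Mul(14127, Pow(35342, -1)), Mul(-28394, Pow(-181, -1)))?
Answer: Rational(1006057735, 6396902) ≈ 157.27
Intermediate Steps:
Add(Mul(14127, Pow(35342, -1)), Mul(-28394, Pow(-181, -1))) = Add(Mul(14127, Rational(1, 35342)), Mul(-28394, Rational(-1, 181))) = Add(Rational(14127, 35342), Rational(28394, 181)) = Rational(1006057735, 6396902)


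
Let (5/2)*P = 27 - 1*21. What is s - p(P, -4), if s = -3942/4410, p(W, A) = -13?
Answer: 2966/245 ≈ 12.106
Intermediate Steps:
P = 12/5 (P = 2*(27 - 1*21)/5 = 2*(27 - 21)/5 = (⅖)*6 = 12/5 ≈ 2.4000)
s = -219/245 (s = -3942*1/4410 = -219/245 ≈ -0.89388)
s - p(P, -4) = -219/245 - 1*(-13) = -219/245 + 13 = 2966/245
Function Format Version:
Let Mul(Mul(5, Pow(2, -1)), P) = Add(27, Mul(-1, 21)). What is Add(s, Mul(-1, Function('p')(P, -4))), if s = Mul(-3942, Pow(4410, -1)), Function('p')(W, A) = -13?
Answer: Rational(2966, 245) ≈ 12.106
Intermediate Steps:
P = Rational(12, 5) (P = Mul(Rational(2, 5), Add(27, Mul(-1, 21))) = Mul(Rational(2, 5), Add(27, -21)) = Mul(Rational(2, 5), 6) = Rational(12, 5) ≈ 2.4000)
s = Rational(-219, 245) (s = Mul(-3942, Rational(1, 4410)) = Rational(-219, 245) ≈ -0.89388)
Add(s, Mul(-1, Function('p')(P, -4))) = Add(Rational(-219, 245), Mul(-1, -13)) = Add(Rational(-219, 245), 13) = Rational(2966, 245)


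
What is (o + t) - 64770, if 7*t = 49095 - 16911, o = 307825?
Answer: 1733569/7 ≈ 2.4765e+5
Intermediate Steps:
t = 32184/7 (t = (49095 - 16911)/7 = (1/7)*32184 = 32184/7 ≈ 4597.7)
(o + t) - 64770 = (307825 + 32184/7) - 64770 = 2186959/7 - 64770 = 1733569/7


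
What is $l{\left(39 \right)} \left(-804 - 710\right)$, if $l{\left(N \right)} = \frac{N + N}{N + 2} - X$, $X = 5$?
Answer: $\frac{192278}{41} \approx 4689.7$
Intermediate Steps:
$l{\left(N \right)} = -5 + \frac{2 N}{2 + N}$ ($l{\left(N \right)} = \frac{N + N}{N + 2} - 5 = \frac{2 N}{2 + N} - 5 = -5 + \frac{2 N}{2 + N}$)
$l{\left(39 \right)} \left(-804 - 710\right) = \frac{-10 - 117}{2 + 39} \left(-804 - 710\right) = \frac{-10 - 117}{41} \left(-1514\right) = \frac{1}{41} \left(-127\right) \left(-1514\right) = \left(- \frac{127}{41}\right) \left(-1514\right) = \frac{192278}{41}$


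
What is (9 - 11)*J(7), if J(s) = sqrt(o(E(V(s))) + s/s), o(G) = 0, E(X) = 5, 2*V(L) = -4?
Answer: -2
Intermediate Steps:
V(L) = -2 (V(L) = (1/2)*(-4) = -2)
J(s) = 1 (J(s) = sqrt(0 + s/s) = sqrt(0 + 1) = sqrt(1) = 1)
(9 - 11)*J(7) = (9 - 11)*1 = -2*1 = -2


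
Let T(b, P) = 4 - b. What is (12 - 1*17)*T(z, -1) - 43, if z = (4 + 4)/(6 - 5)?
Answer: -23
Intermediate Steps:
z = 8 (z = 8/1 = 8*1 = 8)
(12 - 1*17)*T(z, -1) - 43 = (12 - 1*17)*(4 - 1*8) - 43 = (12 - 17)*(4 - 8) - 43 = -5*(-4) - 43 = 20 - 43 = -23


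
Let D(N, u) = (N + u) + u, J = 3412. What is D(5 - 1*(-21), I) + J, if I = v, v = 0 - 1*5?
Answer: 3428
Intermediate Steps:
v = -5 (v = 0 - 5 = -5)
I = -5
D(N, u) = N + 2*u
D(5 - 1*(-21), I) + J = ((5 - 1*(-21)) + 2*(-5)) + 3412 = ((5 + 21) - 10) + 3412 = (26 - 10) + 3412 = 16 + 3412 = 3428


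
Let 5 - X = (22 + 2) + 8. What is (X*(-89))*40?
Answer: 96120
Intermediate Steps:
X = -27 (X = 5 - ((22 + 2) + 8) = 5 - (24 + 8) = 5 - 1*32 = 5 - 32 = -27)
(X*(-89))*40 = -27*(-89)*40 = 2403*40 = 96120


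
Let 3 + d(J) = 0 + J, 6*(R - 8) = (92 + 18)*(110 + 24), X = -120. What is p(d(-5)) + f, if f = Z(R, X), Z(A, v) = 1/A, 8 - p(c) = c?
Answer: 118307/7394 ≈ 16.000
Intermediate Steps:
R = 7394/3 (R = 8 + ((92 + 18)*(110 + 24))/6 = 8 + (110*134)/6 = 8 + (⅙)*14740 = 8 + 7370/3 = 7394/3 ≈ 2464.7)
d(J) = -3 + J (d(J) = -3 + (0 + J) = -3 + J)
p(c) = 8 - c
f = 3/7394 (f = 1/(7394/3) = 3/7394 ≈ 0.00040573)
p(d(-5)) + f = (8 - (-3 - 5)) + 3/7394 = (8 - 1*(-8)) + 3/7394 = (8 + 8) + 3/7394 = 16 + 3/7394 = 118307/7394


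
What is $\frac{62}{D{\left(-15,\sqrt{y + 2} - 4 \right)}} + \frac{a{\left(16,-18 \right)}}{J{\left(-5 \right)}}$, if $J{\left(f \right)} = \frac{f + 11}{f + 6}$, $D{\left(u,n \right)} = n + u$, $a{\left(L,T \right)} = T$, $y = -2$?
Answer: $- \frac{119}{19} \approx -6.2632$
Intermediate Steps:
$J{\left(f \right)} = \frac{11 + f}{6 + f}$
$\frac{62}{D{\left(-15,\sqrt{y + 2} - 4 \right)}} + \frac{a{\left(16,-18 \right)}}{J{\left(-5 \right)}} = \frac{62}{\left(\sqrt{-2 + 2} - 4\right) - 15} - \frac{18}{\frac{1}{6 - 5} \left(11 - 5\right)} = \frac{62}{\left(\sqrt{0} - 4\right) - 15} - \frac{18}{1^{-1} \cdot 6} = \frac{62}{\left(0 - 4\right) - 15} - \frac{18}{1 \cdot 6} = \frac{62}{-4 - 15} - \frac{18}{6} = \frac{62}{-19} - 3 = 62 \left(- \frac{1}{19}\right) - 3 = - \frac{62}{19} - 3 = - \frac{119}{19}$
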